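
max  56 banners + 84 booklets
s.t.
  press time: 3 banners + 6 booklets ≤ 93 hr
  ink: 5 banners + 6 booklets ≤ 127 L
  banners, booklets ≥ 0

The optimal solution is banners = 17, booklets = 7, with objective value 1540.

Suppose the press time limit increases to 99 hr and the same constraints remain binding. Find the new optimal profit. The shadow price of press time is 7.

Δb = 6, so new z* = 1540 + (7)·(6) = 1540 + 42 = 1582.

1582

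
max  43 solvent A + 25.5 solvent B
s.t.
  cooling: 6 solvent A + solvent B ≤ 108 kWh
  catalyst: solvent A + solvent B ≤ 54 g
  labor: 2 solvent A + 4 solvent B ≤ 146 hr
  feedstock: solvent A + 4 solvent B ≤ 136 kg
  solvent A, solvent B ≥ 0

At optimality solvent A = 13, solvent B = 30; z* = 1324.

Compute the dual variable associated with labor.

5

Binding: cooling and labor. Non-binding: catalyst (11 unused), feedstock (3 unused).
Since catalyst, feedstock are not tight, their duals are 0.
Dual feasibility on the basic columns requires 6·y_cooling + 2·y_labor = 43, 1·y_cooling + 4·y_labor = 25.5.
→ y_cooling = 5.5 and y_labor = 5.
Shadow price of labor = 5.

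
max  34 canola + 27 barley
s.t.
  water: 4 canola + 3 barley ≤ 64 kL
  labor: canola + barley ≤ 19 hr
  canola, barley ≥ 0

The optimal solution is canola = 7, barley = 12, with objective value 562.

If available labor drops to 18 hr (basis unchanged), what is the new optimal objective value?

556

Check each constraint at x*: water 64/64 (tight); labor 19/19 (tight).
Dual feasibility on the basic columns requires 4·y_water + 1·y_labor = 34, 3·y_water + 1·y_labor = 27.
This yields shadow prices y_water = 7, y_labor = 6.
Δz = y_labor·Δb = 6 × (-1) = -6, so new z* = 562 − 6 = 556.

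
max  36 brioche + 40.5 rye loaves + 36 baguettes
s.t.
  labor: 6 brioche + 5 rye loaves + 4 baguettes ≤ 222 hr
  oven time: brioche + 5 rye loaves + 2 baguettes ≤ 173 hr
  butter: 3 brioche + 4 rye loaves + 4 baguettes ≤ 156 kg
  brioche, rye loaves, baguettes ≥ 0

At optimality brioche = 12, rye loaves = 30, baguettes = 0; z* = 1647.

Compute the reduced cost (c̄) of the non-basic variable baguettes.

-2

Binding: labor and butter. Non-binding: oven time (11 unused).
By complementary slackness, y = 0 for the non-binding constraint.
The binding rows give the dual system: 6·y_labor + 3·y_butter = 36 and 5·y_labor + 4·y_butter = 40.5.
This yields shadow prices y_labor = 2.5, y_butter = 7.
Reduced cost of baguettes: c₃ − yᵀa₃ = 36 − (2.5·4 + 7·4) = 36 − 38 = -2.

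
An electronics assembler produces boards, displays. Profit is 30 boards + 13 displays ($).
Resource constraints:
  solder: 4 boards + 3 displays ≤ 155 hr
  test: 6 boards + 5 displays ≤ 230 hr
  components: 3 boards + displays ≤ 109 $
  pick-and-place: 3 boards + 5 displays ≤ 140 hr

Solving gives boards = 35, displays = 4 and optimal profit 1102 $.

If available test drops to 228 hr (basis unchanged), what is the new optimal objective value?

At the optimum: solder uses 152 of 155 (slack = 3); test uses 230 of 230 (binding); components uses 109 of 109 (binding); pick-and-place uses 125 of 140 (slack = 15).
By complementary slackness, y = 0 for the non-binding constraints.
The binding rows give the dual system: 6·y_test + 3·y_components = 30 and 5·y_test + 1·y_components = 13.
Solving: y_test = 1, y_components = 8.
Δz = y_test·Δb = 1 × (-2) = -2, so new z* = 1102 − 2 = 1100.

1100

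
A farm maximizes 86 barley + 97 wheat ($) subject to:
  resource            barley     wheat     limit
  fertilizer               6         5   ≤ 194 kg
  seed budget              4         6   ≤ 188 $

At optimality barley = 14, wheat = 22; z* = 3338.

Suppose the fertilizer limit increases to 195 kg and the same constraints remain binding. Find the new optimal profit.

3346

Both fertilizer and seed budget are binding at x*.
The binding rows give the dual system: 6·y_fertilizer + 4·y_seed budget = 86 and 5·y_fertilizer + 6·y_seed budget = 97.
Solving: y_fertilizer = 8, y_seed budget = 9.5.
Δz = y_fertilizer·Δb = 8 × (1) = 8, so new z* = 3338 + 8 = 3346.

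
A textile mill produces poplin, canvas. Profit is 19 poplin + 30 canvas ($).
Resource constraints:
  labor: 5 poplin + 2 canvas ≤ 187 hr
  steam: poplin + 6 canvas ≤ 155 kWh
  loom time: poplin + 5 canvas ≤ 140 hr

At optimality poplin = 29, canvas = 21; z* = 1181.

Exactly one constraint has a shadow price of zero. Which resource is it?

loom time

labor: 187/187 (binding)
steam: 155/155 (binding)
loom time: 134/140 (slack 6)
By complementary slackness, a constraint with positive slack has shadow price 0 → loom time.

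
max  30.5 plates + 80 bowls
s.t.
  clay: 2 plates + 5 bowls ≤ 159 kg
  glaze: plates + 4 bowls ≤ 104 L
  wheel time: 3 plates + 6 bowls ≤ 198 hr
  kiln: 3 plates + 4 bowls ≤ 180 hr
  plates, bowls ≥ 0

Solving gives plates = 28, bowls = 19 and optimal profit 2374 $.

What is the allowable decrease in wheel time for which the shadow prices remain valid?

42

Binding constraints: glaze, wheel time. The basis is B = [[1,4],[3,6]] with det -6.
Per unit decrease in wheel time, x* moves by d = (-0.6667, 0.1667).
The basis stays optimal until plates reaches 0; allowable decrease = 42 hr.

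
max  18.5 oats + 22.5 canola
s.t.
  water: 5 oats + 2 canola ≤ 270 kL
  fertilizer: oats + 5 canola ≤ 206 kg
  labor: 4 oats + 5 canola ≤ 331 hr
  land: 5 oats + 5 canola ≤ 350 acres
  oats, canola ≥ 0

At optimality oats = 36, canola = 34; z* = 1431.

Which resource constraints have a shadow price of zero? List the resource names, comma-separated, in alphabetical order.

water: 248/270 (slack 22)
fertilizer: 206/206 (binding)
labor: 314/331 (slack 17)
land: 350/350 (binding)
By complementary slackness, a constraint with positive slack has shadow price 0 → labor, water.

labor, water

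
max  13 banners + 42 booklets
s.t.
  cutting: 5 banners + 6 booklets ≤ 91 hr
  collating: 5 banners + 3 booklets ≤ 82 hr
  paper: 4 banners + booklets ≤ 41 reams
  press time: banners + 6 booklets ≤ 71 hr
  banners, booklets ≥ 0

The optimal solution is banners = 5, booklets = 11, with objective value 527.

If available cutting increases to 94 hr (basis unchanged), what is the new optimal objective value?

531.5

Binding: cutting and press time. Non-binding: collating (24 unused), paper (10 unused).
By complementary slackness, y = 0 for the non-binding constraints.
Dual feasibility on the basic columns requires 5·y_cutting + 1·y_press time = 13, 6·y_cutting + 6·y_press time = 42.
→ y_cutting = 1.5 and y_press time = 5.5.
Δz = y_cutting·Δb = 1.5 × (3) = 4.5, so new z* = 527 + 4.5 = 531.5.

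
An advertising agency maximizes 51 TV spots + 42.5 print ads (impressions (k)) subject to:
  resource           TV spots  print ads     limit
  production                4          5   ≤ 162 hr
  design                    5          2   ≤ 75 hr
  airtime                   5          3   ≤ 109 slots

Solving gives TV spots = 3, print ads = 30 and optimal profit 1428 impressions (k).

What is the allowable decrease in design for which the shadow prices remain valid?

10.2

Binding constraints: production, design. The basis is B = [[4,5],[5,2]] with det -17.
Per unit decrease in design, x* moves by d = (-0.2941, 0.2353).
The basis stays optimal until TV spots reaches 0; allowable decrease = 10.2 hr.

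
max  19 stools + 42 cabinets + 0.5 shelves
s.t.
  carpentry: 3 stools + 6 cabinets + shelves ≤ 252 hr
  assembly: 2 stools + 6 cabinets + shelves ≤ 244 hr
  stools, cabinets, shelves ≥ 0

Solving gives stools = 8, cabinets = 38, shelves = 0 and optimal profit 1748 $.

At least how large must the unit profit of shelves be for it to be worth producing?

Both carpentry and assembly are binding at x*.
From A_Bᵀ y = c: 3·y_carpentry + 2·y_assembly = 19; 6·y_carpentry + 6·y_assembly = 42.
This yields shadow prices y_carpentry = 5, y_assembly = 2.
shelves enters the basis when its profit ≥ yᵀa₃ = 5·1 + 2·1 = 7.

7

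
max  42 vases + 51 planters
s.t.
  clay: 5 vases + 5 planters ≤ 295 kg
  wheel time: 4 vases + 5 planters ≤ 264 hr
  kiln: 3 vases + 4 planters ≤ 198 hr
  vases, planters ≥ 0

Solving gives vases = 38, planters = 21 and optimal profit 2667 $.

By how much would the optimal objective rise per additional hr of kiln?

9

Binding: clay and kiln. Non-binding: wheel time (7 unused).
Slack constraints have shadow price 0 (complementary slackness).
From A_Bᵀ y = c: 5·y_clay + 3·y_kiln = 42; 5·y_clay + 4·y_kiln = 51.
→ y_clay = 3 and y_kiln = 9.
Shadow price of kiln = 9.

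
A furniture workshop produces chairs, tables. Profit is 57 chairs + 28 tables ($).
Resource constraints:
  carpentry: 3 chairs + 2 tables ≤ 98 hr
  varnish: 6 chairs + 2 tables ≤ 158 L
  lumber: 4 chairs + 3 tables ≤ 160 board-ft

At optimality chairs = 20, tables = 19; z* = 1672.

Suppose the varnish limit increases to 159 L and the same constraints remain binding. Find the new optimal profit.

1677

Binding: carpentry and varnish. Non-binding: lumber (23 unused).
Slack constraints have shadow price 0 (complementary slackness).
From A_Bᵀ y = c: 3·y_carpentry + 6·y_varnish = 57; 2·y_carpentry + 2·y_varnish = 28.
→ y_carpentry = 9 and y_varnish = 5.
Δz = y_varnish·Δb = 5 × (1) = 5, so new z* = 1672 + 5 = 1677.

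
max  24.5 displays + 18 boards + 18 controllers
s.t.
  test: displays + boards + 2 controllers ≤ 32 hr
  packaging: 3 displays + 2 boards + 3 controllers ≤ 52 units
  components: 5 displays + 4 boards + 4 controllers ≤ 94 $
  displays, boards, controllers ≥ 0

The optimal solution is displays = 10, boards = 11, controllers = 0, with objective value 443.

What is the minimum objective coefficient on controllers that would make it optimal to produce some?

At the optimum: test uses 21 of 32 (slack = 11); packaging uses 52 of 52 (binding); components uses 94 of 94 (binding).
Since test is not tight, its dual is 0.
Dual feasibility on the basic columns requires 3·y_packaging + 5·y_components = 24.5, 2·y_packaging + 4·y_components = 18.
→ y_packaging = 4 and y_components = 2.5.
controllers enters the basis when its profit ≥ yᵀa₃ = 4·3 + 2.5·4 = 22.

22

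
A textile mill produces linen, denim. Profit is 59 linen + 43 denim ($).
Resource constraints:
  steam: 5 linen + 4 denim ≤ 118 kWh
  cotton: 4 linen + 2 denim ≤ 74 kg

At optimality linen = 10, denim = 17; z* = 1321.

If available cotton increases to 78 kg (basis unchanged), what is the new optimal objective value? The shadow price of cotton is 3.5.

Δb = 4, so new z* = 1321 + (3.5)·(4) = 1321 + 14 = 1335.

1335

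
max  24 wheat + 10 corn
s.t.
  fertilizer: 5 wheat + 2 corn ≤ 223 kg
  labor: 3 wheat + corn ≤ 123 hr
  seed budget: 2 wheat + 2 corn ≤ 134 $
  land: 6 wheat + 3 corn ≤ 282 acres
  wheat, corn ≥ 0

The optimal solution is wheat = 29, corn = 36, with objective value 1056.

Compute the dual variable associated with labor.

Check each constraint at x*: fertilizer 217/223 (slack 6); labor 123/123 (tight); seed budget 130/134 (slack 4); land 282/282 (tight).
Slack constraints have shadow price 0 (complementary slackness).
Dual feasibility on the basic columns requires 3·y_labor + 6·y_land = 24, 1·y_labor + 3·y_land = 10.
→ y_labor = 4 and y_land = 2.
Shadow price of labor = 4.

4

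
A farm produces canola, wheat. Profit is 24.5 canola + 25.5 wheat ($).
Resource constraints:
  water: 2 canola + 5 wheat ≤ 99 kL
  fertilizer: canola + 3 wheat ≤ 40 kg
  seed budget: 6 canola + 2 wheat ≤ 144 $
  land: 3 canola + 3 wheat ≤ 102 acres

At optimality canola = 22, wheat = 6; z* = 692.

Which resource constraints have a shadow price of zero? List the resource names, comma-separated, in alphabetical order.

land, water

water: 74/99 (slack 25)
fertilizer: 40/40 (binding)
seed budget: 144/144 (binding)
land: 84/102 (slack 18)
By complementary slackness, a constraint with positive slack has shadow price 0 → land, water.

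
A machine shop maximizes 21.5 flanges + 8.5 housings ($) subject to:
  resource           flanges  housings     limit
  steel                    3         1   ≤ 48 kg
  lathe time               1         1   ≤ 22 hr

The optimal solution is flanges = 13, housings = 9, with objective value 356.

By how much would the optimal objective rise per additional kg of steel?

Check each constraint at x*: steel 48/48 (tight); lathe time 22/22 (tight).
From A_Bᵀ y = c: 3·y_steel + 1·y_lathe time = 21.5; 1·y_steel + 1·y_lathe time = 8.5.
This yields shadow prices y_steel = 6.5, y_lathe time = 2.
Shadow price of steel = 6.5.

6.5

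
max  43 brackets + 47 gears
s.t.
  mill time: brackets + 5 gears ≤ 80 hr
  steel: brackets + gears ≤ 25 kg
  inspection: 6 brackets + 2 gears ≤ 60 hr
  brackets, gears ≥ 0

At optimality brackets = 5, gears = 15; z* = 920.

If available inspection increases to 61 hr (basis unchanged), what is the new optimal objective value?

926

Check each constraint at x*: mill time 80/80 (tight); steel 20/25 (slack 5); inspection 60/60 (tight).
By complementary slackness, y = 0 for the non-binding constraint.
The binding rows give the dual system: 1·y_mill time + 6·y_inspection = 43 and 5·y_mill time + 2·y_inspection = 47.
Solving: y_mill time = 7, y_inspection = 6.
Δz = y_inspection·Δb = 6 × (1) = 6, so new z* = 920 + 6 = 926.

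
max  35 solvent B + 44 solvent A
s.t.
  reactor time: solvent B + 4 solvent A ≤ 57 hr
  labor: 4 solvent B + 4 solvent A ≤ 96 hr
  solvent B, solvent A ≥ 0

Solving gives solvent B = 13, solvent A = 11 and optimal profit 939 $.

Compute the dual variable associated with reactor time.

At the optimum: reactor time uses 57 of 57 (binding); labor uses 96 of 96 (binding).
From A_Bᵀ y = c: 1·y_reactor time + 4·y_labor = 35; 4·y_reactor time + 4·y_labor = 44.
This yields shadow prices y_reactor time = 3, y_labor = 8.
Shadow price of reactor time = 3.

3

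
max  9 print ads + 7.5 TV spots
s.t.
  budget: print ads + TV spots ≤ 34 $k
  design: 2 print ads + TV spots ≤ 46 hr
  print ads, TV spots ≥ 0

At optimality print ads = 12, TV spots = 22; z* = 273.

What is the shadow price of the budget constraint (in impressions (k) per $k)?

Both budget and design are binding at x*.
From A_Bᵀ y = c: 1·y_budget + 2·y_design = 9; 1·y_budget + 1·y_design = 7.5.
Solving: y_budget = 6, y_design = 1.5.
Shadow price of budget = 6.

6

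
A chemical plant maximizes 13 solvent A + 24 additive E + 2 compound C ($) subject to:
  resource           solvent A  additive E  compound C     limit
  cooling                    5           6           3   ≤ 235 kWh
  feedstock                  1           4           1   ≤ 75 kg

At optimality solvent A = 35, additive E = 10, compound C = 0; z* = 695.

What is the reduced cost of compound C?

-7

Both cooling and feedstock are binding at x*.
The binding rows give the dual system: 5·y_cooling + 1·y_feedstock = 13 and 6·y_cooling + 4·y_feedstock = 24.
→ y_cooling = 2 and y_feedstock = 3.
Reduced cost of compound C: c₃ − yᵀa₃ = 2 − (2·3 + 3·1) = 2 − 9 = -7.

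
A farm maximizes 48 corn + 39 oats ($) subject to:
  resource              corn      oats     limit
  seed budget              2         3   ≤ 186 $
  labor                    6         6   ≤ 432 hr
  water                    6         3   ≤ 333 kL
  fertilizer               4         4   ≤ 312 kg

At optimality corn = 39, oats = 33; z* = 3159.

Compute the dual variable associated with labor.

At the optimum: seed budget uses 177 of 186 (slack = 9); labor uses 432 of 432 (binding); water uses 333 of 333 (binding); fertilizer uses 288 of 312 (slack = 24).
Since seed budget, fertilizer are not tight, their duals are 0.
The binding rows give the dual system: 6·y_labor + 6·y_water = 48 and 6·y_labor + 3·y_water = 39.
→ y_labor = 5 and y_water = 3.
Shadow price of labor = 5.

5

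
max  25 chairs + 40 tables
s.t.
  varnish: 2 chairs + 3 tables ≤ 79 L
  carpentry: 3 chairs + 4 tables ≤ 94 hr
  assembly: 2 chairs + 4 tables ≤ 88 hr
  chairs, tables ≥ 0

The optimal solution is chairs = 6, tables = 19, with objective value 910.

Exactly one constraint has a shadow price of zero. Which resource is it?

varnish: 69/79 (slack 10)
carpentry: 94/94 (binding)
assembly: 88/88 (binding)
By complementary slackness, a constraint with positive slack has shadow price 0 → varnish.

varnish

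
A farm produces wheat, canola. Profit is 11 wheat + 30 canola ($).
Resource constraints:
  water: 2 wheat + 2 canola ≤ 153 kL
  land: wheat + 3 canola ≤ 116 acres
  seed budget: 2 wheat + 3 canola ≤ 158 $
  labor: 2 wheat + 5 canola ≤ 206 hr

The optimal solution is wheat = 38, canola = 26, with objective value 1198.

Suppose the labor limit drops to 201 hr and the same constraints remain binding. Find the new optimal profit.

Check each constraint at x*: water 128/153 (slack 25); land 116/116 (tight); seed budget 154/158 (slack 4); labor 206/206 (tight).
By complementary slackness, y = 0 for the non-binding constraints.
The binding rows give the dual system: 1·y_land + 2·y_labor = 11 and 3·y_land + 5·y_labor = 30.
This yields shadow prices y_land = 5, y_labor = 3.
Δz = y_labor·Δb = 3 × (-5) = -15, so new z* = 1198 − 15 = 1183.

1183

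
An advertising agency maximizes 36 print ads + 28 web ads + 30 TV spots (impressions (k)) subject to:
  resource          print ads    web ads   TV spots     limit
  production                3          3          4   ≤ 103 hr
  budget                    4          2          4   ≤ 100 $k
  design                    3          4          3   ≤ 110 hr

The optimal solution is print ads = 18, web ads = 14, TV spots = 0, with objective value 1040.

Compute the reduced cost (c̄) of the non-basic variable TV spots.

At the optimum: production uses 96 of 103 (slack = 7); budget uses 100 of 100 (binding); design uses 110 of 110 (binding).
By complementary slackness, y = 0 for the non-binding constraint.
Dual feasibility on the basic columns requires 4·y_budget + 3·y_design = 36, 2·y_budget + 4·y_design = 28.
This yields shadow prices y_budget = 6, y_design = 4.
Reduced cost of TV spots: c₃ − yᵀa₃ = 30 − (6·4 + 4·3) = 30 − 36 = -6.

-6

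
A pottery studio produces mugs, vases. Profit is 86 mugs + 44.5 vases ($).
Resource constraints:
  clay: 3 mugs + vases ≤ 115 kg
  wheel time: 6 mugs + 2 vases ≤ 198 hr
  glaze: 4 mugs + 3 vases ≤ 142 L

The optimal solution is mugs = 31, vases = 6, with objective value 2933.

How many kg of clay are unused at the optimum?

16

clay used = 3·31 + 1·6 = 99; slack = 115 − 99 = 16.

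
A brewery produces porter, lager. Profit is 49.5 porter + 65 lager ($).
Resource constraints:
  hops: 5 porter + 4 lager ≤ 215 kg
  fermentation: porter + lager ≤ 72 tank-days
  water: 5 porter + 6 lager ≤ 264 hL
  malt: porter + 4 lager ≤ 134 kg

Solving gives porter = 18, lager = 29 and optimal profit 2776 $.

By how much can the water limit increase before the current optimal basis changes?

Binding constraints: water, malt. The basis is B = [[5,6],[1,4]] with det 14.
Per unit increase in water, x* moves by d = (0.2857, -0.0714).
The basis stays optimal until hops becomes binding; allowable increase = 7.875 hL.

7.875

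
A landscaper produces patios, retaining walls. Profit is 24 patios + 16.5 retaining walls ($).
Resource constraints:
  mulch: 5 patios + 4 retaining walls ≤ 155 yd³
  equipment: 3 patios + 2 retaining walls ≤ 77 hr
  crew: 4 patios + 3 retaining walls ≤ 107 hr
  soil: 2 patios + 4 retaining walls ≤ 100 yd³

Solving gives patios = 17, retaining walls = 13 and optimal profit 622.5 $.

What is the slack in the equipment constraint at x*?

equipment used = 3·17 + 2·13 = 77; slack = 77 − 77 = 0.

0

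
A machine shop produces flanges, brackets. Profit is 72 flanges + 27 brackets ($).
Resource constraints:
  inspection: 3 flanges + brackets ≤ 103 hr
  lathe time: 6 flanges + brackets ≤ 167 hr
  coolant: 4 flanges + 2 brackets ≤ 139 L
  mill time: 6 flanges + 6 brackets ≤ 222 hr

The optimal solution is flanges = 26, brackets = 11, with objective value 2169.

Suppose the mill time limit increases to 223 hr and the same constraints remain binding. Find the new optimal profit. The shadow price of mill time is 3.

2172

Δb = 1, so new z* = 2169 + (3)·(1) = 2169 + 3 = 2172.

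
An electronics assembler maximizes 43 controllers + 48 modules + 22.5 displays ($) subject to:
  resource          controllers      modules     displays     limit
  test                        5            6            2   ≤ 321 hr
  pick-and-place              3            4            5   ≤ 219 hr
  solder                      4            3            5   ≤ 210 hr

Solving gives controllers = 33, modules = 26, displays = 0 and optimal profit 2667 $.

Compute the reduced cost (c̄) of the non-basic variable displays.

Check each constraint at x*: test 321/321 (tight); pick-and-place 203/219 (slack 16); solder 210/210 (tight).
Slack constraints have shadow price 0 (complementary slackness).
From A_Bᵀ y = c: 5·y_test + 4·y_solder = 43; 6·y_test + 3·y_solder = 48.
→ y_test = 7 and y_solder = 2.
Reduced cost of displays: c₃ − yᵀa₃ = 22.5 − (7·2 + 2·5) = 22.5 − 24 = -1.5.

-1.5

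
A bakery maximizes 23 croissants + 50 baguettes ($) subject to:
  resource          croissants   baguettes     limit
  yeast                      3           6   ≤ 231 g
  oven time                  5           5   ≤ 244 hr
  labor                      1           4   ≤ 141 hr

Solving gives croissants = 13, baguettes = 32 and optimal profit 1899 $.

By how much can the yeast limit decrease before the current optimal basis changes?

19.5

Binding constraints: yeast, labor. The basis is B = [[3,6],[1,4]] with det 6.
Per unit decrease in yeast, x* moves by d = (-0.6667, 0.1667).
The basis stays optimal until croissants reaches 0; allowable decrease = 19.5 g.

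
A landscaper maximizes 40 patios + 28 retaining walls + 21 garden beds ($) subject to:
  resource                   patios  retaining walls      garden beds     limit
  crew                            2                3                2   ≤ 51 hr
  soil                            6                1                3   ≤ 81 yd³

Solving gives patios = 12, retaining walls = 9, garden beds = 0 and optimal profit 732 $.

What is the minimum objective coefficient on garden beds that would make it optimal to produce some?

28

At the optimum: crew uses 51 of 51 (binding); soil uses 81 of 81 (binding).
Dual feasibility on the basic columns requires 2·y_crew + 6·y_soil = 40, 3·y_crew + 1·y_soil = 28.
→ y_crew = 8 and y_soil = 4.
garden beds enters the basis when its profit ≥ yᵀa₃ = 8·2 + 4·3 = 28.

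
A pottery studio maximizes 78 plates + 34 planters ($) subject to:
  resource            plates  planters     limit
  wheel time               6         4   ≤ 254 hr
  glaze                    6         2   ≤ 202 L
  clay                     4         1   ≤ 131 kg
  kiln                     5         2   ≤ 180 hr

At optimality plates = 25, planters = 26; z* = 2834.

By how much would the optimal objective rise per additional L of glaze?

9

Binding: wheel time and glaze. Non-binding: clay (5 unused), kiln (3 unused).
By complementary slackness, y = 0 for the non-binding constraints.
Dual feasibility on the basic columns requires 6·y_wheel time + 6·y_glaze = 78, 4·y_wheel time + 2·y_glaze = 34.
Solving: y_wheel time = 4, y_glaze = 9.
Shadow price of glaze = 9.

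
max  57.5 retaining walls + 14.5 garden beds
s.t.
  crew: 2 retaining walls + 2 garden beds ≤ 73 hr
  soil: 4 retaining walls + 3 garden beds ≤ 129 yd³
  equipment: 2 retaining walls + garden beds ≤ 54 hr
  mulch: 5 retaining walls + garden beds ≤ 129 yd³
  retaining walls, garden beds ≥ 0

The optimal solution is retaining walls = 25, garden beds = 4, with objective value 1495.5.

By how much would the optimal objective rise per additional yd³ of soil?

Binding: equipment and mulch. Non-binding: crew (15 unused), soil (17 unused).
Since crew, soil are not tight, their duals are 0.
From A_Bᵀ y = c: 2·y_equipment + 5·y_mulch = 57.5; 1·y_equipment + 1·y_mulch = 14.5.
→ y_equipment = 5 and y_mulch = 9.5.
Shadow price of soil = 0.

0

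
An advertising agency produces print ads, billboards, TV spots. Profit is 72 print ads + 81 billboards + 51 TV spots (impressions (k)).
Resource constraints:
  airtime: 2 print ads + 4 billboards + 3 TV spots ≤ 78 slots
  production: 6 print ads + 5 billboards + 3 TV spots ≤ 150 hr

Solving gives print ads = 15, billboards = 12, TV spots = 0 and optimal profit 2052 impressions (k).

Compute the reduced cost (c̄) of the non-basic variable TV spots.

Both airtime and production are binding at x*.
From A_Bᵀ y = c: 2·y_airtime + 6·y_production = 72; 4·y_airtime + 5·y_production = 81.
Solving: y_airtime = 9, y_production = 9.
Reduced cost of TV spots: c₃ − yᵀa₃ = 51 − (9·3 + 9·3) = 51 − 54 = -3.

-3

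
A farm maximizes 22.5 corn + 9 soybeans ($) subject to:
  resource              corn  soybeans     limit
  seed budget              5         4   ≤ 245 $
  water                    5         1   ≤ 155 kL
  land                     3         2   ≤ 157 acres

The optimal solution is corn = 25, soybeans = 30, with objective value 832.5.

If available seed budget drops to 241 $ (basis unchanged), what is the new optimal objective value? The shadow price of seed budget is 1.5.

826.5

Δb = -4, so new z* = 832.5 + (1.5)·(-4) = 832.5 − 6 = 826.5.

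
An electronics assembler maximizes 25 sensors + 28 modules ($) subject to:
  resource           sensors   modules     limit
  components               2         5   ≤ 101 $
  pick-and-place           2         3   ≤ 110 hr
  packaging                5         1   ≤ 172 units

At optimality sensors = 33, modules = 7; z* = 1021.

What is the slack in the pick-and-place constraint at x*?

pick-and-place used = 2·33 + 3·7 = 87; slack = 110 − 87 = 23.

23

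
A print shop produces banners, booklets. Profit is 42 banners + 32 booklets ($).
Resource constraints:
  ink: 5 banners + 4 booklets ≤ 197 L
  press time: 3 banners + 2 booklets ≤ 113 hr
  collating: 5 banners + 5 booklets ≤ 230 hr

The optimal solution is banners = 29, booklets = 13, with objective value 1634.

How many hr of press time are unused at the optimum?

press time used = 3·29 + 2·13 = 113; slack = 113 − 113 = 0.

0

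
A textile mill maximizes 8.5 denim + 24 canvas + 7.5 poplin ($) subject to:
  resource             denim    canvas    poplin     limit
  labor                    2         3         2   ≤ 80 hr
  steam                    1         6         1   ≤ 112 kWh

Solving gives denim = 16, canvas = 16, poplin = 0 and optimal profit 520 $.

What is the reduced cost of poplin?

At the optimum: labor uses 80 of 80 (binding); steam uses 112 of 112 (binding).
Dual feasibility on the basic columns requires 2·y_labor + 1·y_steam = 8.5, 3·y_labor + 6·y_steam = 24.
Solving: y_labor = 3, y_steam = 2.5.
Reduced cost of poplin: c₃ − yᵀa₃ = 7.5 − (3·2 + 2.5·1) = 7.5 − 8.5 = -1.

-1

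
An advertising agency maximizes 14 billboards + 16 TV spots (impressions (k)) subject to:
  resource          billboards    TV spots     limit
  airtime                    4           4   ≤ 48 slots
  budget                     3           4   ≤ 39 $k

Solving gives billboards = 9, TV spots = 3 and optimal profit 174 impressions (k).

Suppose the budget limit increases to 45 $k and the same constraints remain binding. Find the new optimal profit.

186

At the optimum: airtime uses 48 of 48 (binding); budget uses 39 of 39 (binding).
The binding rows give the dual system: 4·y_airtime + 3·y_budget = 14 and 4·y_airtime + 4·y_budget = 16.
Solving: y_airtime = 2, y_budget = 2.
Δz = y_budget·Δb = 2 × (6) = 12, so new z* = 174 + 12 = 186.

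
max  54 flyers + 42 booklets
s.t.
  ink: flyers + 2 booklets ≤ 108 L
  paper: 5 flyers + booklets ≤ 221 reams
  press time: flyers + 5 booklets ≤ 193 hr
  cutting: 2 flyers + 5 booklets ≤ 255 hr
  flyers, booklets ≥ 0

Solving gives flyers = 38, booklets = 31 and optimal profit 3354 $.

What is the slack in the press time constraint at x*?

press time used = 1·38 + 5·31 = 193; slack = 193 − 193 = 0.

0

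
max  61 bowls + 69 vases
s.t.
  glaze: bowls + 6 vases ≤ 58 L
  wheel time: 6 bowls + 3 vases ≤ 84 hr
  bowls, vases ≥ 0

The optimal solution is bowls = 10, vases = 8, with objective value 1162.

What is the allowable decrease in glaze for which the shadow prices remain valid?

44

Binding constraints: glaze, wheel time. The basis is B = [[1,6],[6,3]] with det -33.
Per unit decrease in glaze, x* moves by d = (0.0909, -0.1818).
The basis stays optimal until vases reaches 0; allowable decrease = 44 L.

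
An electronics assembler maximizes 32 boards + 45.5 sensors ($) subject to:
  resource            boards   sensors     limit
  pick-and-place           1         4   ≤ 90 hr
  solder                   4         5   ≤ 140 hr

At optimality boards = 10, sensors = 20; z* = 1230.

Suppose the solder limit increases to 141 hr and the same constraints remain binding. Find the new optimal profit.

1237.5

At the optimum: pick-and-place uses 90 of 90 (binding); solder uses 140 of 140 (binding).
The binding rows give the dual system: 1·y_pick-and-place + 4·y_solder = 32 and 4·y_pick-and-place + 5·y_solder = 45.5.
→ y_pick-and-place = 2 and y_solder = 7.5.
Δz = y_solder·Δb = 7.5 × (1) = 7.5, so new z* = 1230 + 7.5 = 1237.5.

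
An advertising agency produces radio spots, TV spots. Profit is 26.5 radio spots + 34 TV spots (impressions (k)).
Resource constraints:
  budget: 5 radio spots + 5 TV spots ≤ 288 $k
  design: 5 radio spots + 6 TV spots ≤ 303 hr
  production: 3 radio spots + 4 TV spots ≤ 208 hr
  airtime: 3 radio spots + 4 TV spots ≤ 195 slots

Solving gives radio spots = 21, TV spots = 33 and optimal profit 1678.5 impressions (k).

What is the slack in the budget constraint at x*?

budget used = 5·21 + 5·33 = 270; slack = 288 − 270 = 18.

18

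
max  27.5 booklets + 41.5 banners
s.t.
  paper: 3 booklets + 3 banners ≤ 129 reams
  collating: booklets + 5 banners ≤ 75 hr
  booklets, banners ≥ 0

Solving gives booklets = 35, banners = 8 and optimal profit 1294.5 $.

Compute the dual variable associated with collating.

3.5

Check each constraint at x*: paper 129/129 (tight); collating 75/75 (tight).
The binding rows give the dual system: 3·y_paper + 1·y_collating = 27.5 and 3·y_paper + 5·y_collating = 41.5.
→ y_paper = 8 and y_collating = 3.5.
Shadow price of collating = 3.5.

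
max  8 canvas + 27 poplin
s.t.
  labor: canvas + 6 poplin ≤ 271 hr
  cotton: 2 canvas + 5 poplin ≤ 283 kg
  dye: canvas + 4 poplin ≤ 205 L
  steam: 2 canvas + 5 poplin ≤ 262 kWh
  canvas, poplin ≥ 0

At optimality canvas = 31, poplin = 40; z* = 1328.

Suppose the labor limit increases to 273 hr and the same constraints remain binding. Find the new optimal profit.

At the optimum: labor uses 271 of 271 (binding); cotton uses 262 of 283 (slack = 21); dye uses 191 of 205 (slack = 14); steam uses 262 of 262 (binding).
Since cotton, dye are not tight, their duals are 0.
Dual feasibility on the basic columns requires 1·y_labor + 2·y_steam = 8, 6·y_labor + 5·y_steam = 27.
→ y_labor = 2 and y_steam = 3.
Δz = y_labor·Δb = 2 × (2) = 4, so new z* = 1328 + 4 = 1332.

1332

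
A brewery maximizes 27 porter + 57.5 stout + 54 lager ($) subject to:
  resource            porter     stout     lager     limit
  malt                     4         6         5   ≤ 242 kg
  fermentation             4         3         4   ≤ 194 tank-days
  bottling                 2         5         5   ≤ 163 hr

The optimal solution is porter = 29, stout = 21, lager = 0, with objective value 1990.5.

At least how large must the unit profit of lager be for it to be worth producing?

Binding: malt and bottling. Non-binding: fermentation (15 unused).
By complementary slackness, y = 0 for the non-binding constraint.
The binding rows give the dual system: 4·y_malt + 2·y_bottling = 27 and 6·y_malt + 5·y_bottling = 57.5.
→ y_malt = 2.5 and y_bottling = 8.5.
lager enters the basis when its profit ≥ yᵀa₃ = 2.5·5 + 8.5·5 = 55.

55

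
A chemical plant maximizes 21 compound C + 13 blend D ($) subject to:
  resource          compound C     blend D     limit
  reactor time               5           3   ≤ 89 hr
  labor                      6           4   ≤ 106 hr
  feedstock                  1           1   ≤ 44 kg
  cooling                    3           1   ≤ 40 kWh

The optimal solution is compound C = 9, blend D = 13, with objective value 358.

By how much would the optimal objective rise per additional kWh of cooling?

At the optimum: reactor time uses 84 of 89 (slack = 5); labor uses 106 of 106 (binding); feedstock uses 22 of 44 (slack = 22); cooling uses 40 of 40 (binding).
Since reactor time, feedstock are not tight, their duals are 0.
Dual feasibility on the basic columns requires 6·y_labor + 3·y_cooling = 21, 4·y_labor + 1·y_cooling = 13.
Solving: y_labor = 3, y_cooling = 1.
Shadow price of cooling = 1.

1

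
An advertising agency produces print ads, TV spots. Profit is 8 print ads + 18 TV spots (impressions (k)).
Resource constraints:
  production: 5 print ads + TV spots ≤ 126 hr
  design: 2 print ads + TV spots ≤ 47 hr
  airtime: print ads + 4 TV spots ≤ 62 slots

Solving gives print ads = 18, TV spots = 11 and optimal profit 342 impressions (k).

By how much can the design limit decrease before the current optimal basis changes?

31.5

Binding constraints: design, airtime. The basis is B = [[2,1],[1,4]] with det 7.
Per unit decrease in design, x* moves by d = (-0.5714, 0.1429).
The basis stays optimal until print ads reaches 0; allowable decrease = 31.5 hr.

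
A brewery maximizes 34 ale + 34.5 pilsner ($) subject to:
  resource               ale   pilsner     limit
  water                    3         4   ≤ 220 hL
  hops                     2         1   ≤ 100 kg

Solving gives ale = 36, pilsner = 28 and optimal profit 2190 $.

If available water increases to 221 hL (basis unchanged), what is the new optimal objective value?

Check each constraint at x*: water 220/220 (tight); hops 100/100 (tight).
Dual feasibility on the basic columns requires 3·y_water + 2·y_hops = 34, 4·y_water + 1·y_hops = 34.5.
This yields shadow prices y_water = 7, y_hops = 6.5.
Δz = y_water·Δb = 7 × (1) = 7, so new z* = 2190 + 7 = 2197.

2197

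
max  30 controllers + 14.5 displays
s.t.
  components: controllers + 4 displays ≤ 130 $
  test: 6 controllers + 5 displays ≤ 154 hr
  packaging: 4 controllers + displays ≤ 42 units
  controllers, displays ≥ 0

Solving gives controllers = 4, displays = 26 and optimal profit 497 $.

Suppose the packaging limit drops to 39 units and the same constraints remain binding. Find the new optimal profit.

Check each constraint at x*: components 108/130 (slack 22); test 154/154 (tight); packaging 42/42 (tight).
By complementary slackness, y = 0 for the non-binding constraint.
Dual feasibility on the basic columns requires 6·y_test + 4·y_packaging = 30, 5·y_test + 1·y_packaging = 14.5.
This yields shadow prices y_test = 2, y_packaging = 4.5.
Δz = y_packaging·Δb = 4.5 × (-3) = -13.5, so new z* = 497 − 13.5 = 483.5.

483.5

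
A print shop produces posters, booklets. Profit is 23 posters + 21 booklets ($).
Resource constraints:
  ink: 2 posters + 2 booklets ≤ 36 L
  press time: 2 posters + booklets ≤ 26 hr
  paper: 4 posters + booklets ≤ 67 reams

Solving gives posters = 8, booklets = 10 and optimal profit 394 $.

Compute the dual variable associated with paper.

0

Check each constraint at x*: ink 36/36 (tight); press time 26/26 (tight); paper 42/67 (slack 25).
Since paper is not tight, its dual is 0.
The binding rows give the dual system: 2·y_ink + 2·y_press time = 23 and 2·y_ink + 1·y_press time = 21.
→ y_ink = 9.5 and y_press time = 2.
Shadow price of paper = 0.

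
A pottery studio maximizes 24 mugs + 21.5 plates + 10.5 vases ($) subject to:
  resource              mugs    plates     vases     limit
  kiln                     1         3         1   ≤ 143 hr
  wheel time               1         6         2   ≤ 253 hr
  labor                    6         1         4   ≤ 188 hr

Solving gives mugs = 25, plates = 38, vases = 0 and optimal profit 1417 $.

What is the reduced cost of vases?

At the optimum: kiln uses 139 of 143 (slack = 4); wheel time uses 253 of 253 (binding); labor uses 188 of 188 (binding).
Slack constraints have shadow price 0 (complementary slackness).
Dual feasibility on the basic columns requires 1·y_wheel time + 6·y_labor = 24, 6·y_wheel time + 1·y_labor = 21.5.
This yields shadow prices y_wheel time = 3, y_labor = 3.5.
Reduced cost of vases: c₃ − yᵀa₃ = 10.5 − (3·2 + 3.5·4) = 10.5 − 20 = -9.5.

-9.5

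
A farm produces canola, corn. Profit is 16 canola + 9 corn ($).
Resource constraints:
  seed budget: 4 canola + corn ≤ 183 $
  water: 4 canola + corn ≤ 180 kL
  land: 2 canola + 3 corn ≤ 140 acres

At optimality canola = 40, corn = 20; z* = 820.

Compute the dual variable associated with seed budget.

At the optimum: seed budget uses 180 of 183 (slack = 3); water uses 180 of 180 (binding); land uses 140 of 140 (binding).
By complementary slackness, y = 0 for the non-binding constraint.
From A_Bᵀ y = c: 4·y_water + 2·y_land = 16; 1·y_water + 3·y_land = 9.
Solving: y_water = 3, y_land = 2.
Shadow price of seed budget = 0.

0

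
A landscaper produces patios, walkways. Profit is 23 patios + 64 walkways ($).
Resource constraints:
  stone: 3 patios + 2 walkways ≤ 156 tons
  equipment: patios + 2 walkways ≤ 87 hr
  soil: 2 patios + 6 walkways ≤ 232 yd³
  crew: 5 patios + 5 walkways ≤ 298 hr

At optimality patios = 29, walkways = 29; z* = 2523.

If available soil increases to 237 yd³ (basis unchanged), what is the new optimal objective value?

Check each constraint at x*: stone 145/156 (slack 11); equipment 87/87 (tight); soil 232/232 (tight); crew 290/298 (slack 8).
Since stone, crew are not tight, their duals are 0.
From A_Bᵀ y = c: 1·y_equipment + 2·y_soil = 23; 2·y_equipment + 6·y_soil = 64.
This yields shadow prices y_equipment = 5, y_soil = 9.
Δz = y_soil·Δb = 9 × (5) = 45, so new z* = 2523 + 45 = 2568.

2568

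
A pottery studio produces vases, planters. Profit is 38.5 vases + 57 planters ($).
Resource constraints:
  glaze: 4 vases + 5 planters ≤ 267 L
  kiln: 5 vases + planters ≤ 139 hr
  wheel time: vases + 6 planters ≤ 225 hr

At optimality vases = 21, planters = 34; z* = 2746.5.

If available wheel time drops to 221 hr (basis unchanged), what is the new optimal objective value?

2712.5

At the optimum: glaze uses 254 of 267 (slack = 13); kiln uses 139 of 139 (binding); wheel time uses 225 of 225 (binding).
By complementary slackness, y = 0 for the non-binding constraint.
The binding rows give the dual system: 5·y_kiln + 1·y_wheel time = 38.5 and 1·y_kiln + 6·y_wheel time = 57.
→ y_kiln = 6 and y_wheel time = 8.5.
Δz = y_wheel time·Δb = 8.5 × (-4) = -34, so new z* = 2746.5 − 34 = 2712.5.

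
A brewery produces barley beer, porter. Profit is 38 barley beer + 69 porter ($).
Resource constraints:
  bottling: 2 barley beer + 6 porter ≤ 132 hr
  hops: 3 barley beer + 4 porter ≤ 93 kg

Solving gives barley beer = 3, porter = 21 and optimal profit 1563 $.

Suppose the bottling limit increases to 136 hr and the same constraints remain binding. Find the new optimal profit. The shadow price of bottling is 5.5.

1585

Δb = 4, so new z* = 1563 + (5.5)·(4) = 1563 + 22 = 1585.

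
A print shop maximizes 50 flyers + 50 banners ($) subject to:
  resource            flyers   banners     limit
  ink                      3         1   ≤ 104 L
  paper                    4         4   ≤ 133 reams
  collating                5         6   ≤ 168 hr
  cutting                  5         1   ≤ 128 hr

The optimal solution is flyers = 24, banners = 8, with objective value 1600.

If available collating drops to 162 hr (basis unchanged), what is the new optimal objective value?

At the optimum: ink uses 80 of 104 (slack = 24); paper uses 128 of 133 (slack = 5); collating uses 168 of 168 (binding); cutting uses 128 of 128 (binding).
Since ink, paper are not tight, their duals are 0.
From A_Bᵀ y = c: 5·y_collating + 5·y_cutting = 50; 6·y_collating + 1·y_cutting = 50.
Solving: y_collating = 8, y_cutting = 2.
Δz = y_collating·Δb = 8 × (-6) = -48, so new z* = 1600 − 48 = 1552.

1552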